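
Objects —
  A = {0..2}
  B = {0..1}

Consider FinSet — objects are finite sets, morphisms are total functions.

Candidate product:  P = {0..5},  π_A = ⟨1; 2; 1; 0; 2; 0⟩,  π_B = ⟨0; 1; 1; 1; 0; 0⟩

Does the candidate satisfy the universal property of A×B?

|A|·|B| = 3·2 = 6;  |P| = 6
Check the pairing map k ↦ (π_A(k), π_B(k)):
  0 ↦ (1,0)
  1 ↦ (2,1)
  2 ↦ (1,1)
  3 ↦ (0,1)
  4 ↦ (2,0)
  5 ↦ (0,0)
distinct pairs in image: 6 / 6 needed
  → bijection onto A×B; projections well-typed.

Answer: VALID PRODUCT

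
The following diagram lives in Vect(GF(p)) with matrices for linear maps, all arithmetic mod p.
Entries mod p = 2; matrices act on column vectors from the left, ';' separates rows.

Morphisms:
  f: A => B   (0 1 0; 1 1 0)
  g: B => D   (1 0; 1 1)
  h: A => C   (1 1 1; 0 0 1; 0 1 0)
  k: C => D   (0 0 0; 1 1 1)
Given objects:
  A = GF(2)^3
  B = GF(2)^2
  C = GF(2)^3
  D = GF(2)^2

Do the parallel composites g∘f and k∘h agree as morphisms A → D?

Answer: DOES NOT COMMUTE

Work:
Path 1 = f;g:
  e0=[1,0,0] f=>[0,1] g=>[0,1]
  e1=[0,1,0] f=>[1,1] g=>[1,0]
  e2=[0,0,1] f=>[0,0] g=>[0,0]
  composite₁ = (0 1 0; 1 0 0)
Path 2 = h;k:
  e0=[1,0,0] h=>[1,0,0] k=>[0,1]
  e1=[0,1,0] h=>[1,0,1] k=>[0,0]
  e2=[0,0,1] h=>[1,1,0] k=>[0,0]
  composite₂ = (0 0 0; 1 0 0)
Equal? NO — does not commute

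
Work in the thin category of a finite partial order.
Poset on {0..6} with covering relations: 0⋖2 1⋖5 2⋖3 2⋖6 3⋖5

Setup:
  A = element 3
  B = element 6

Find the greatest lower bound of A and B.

Answer: A∧B = 2

Derivation:
Common predecessors of 3,6: {0,2}
  0 ≤ 2
  2 ≤ 2
glb = 2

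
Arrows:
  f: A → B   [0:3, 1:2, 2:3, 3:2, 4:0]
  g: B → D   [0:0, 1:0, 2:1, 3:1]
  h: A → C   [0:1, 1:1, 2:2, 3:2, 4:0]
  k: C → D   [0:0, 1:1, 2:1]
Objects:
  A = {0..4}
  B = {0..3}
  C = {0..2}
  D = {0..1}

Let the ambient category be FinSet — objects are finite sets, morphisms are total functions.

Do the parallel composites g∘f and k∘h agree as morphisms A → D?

Path 1 = f;g:
  0 f→3 g→1
  1 f→2 g→1
  2 f→3 g→1
  3 f→2 g→1
  4 f→0 g→0
  ⟦path⟧₁ = [0:1, 1:1, 2:1, 3:1, 4:0]
Path 2 = h;k:
  0 h→1 k→1
  1 h→1 k→1
  2 h→2 k→1
  3 h→2 k→1
  4 h→0 k→0
  ⟦path⟧₂ = [0:1, 1:1, 2:1, 3:1, 4:0]
Equal? YES — commutes

Answer: COMMUTES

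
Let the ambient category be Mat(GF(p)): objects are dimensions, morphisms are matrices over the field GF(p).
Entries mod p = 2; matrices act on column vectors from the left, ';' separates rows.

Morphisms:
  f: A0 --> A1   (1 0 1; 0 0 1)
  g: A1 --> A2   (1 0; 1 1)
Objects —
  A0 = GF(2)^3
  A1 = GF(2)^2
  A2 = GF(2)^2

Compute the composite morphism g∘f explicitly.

  e0=[1,0,0] f-->[1,0] g-->[1,1]
  e1=[0,1,0] f-->[0,0] g-->[0,0]
  e2=[0,0,1] f-->[1,1] g-->[1,0]
composite: (1 0 1; 1 0 0)

Answer: (1 0 1; 1 0 0)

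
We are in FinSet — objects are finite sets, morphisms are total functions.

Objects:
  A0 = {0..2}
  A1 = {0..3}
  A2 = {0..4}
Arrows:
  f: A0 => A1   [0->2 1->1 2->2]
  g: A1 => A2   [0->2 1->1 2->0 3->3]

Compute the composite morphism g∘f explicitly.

  0 f=>2 g=>0
  1 f=>1 g=>1
  2 f=>2 g=>0
composite: [0->0 1->1 2->0]

Answer: [0->0 1->1 2->0]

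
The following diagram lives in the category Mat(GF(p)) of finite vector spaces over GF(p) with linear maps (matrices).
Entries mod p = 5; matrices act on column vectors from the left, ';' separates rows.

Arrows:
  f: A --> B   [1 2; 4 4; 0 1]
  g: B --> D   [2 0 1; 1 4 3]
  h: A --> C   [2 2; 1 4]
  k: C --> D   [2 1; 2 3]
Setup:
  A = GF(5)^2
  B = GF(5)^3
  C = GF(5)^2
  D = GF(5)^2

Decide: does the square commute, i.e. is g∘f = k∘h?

Path 1 = f;g:
  e0=⟨1,0⟩ f-->⟨1,4,0⟩ g-->⟨2,2⟩
  e1=⟨0,1⟩ f-->⟨2,4,1⟩ g-->⟨0,1⟩
  result₁ = [2 0; 2 1]
Path 2 = h;k:
  e0=⟨1,0⟩ h-->⟨2,1⟩ k-->⟨0,2⟩
  e1=⟨0,1⟩ h-->⟨2,4⟩ k-->⟨3,1⟩
  result₂ = [0 3; 2 1]
Equal? distinct morphisms ✗

Answer: DOES NOT COMMUTE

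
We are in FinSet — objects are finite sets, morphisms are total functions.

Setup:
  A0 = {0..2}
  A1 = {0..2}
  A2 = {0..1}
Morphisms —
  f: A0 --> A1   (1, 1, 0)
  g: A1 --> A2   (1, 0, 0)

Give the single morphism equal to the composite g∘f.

Answer: (0, 0, 1)

Derivation:
  0 f-->1 g-->0
  1 f-->1 g-->0
  2 f-->0 g-->1
result: (0, 0, 1)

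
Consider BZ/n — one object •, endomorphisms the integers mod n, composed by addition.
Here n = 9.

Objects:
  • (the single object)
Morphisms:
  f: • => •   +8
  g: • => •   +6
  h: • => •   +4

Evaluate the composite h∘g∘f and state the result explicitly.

  0 +8≡8 +6≡5 +4≡0  (mod 9)
composite: +0

Answer: +0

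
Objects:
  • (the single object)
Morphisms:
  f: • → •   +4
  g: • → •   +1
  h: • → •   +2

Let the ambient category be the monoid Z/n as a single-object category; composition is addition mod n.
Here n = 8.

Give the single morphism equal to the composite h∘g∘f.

  0 +4≡4 +1≡5 +2≡7  (mod 8)
⟦path⟧: +7

Answer: +7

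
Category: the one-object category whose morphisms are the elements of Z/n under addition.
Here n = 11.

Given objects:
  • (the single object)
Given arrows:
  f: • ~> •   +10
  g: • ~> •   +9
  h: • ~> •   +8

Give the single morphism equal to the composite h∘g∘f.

  0 +10≡10 +9≡8 +8≡5  (mod 11)
result: +5

Answer: +5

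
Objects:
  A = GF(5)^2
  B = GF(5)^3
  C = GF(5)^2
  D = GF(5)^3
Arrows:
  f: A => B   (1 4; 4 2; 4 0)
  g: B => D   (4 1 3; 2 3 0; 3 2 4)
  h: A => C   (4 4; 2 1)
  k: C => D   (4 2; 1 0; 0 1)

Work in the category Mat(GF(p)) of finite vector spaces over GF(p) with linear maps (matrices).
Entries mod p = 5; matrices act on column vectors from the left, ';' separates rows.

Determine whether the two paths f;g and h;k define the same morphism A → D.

Answer: COMMUTES

Work:
1) trace f;g:
  e0=[1,0] f=>[1,4,4] g=>[0,4,2]
  e1=[0,1] f=>[4,2,0] g=>[3,4,1]
  ⟦path⟧₁ = (0 3; 4 4; 2 1)
2) trace h;k:
  e0=[1,0] h=>[4,2] k=>[0,4,2]
  e1=[0,1] h=>[4,1] k=>[3,4,1]
  ⟦path⟧₂ = (0 3; 4 4; 2 1)
Equal? same morphism ✓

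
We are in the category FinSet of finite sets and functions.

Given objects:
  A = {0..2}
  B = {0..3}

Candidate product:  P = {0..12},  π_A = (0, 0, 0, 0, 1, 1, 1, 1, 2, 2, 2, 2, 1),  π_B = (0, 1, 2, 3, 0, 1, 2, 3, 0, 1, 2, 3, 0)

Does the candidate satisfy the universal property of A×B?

Answer: NOT A VALID PRODUCT — |P|=13 ≠ |A|·|B|=12

Trace:
|A|·|B| = 3·4 = 12;  |P| = 13
  → cardinalities differ; no bijection possible.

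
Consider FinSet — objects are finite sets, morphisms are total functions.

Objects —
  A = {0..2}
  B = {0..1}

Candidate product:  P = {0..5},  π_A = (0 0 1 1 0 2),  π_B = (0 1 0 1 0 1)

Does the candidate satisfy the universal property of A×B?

|A|·|B| = 3·2 = 6;  |P| = 6
Check the pairing map k ↦ (π_A(k), π_B(k)):
  0 -> (0,0)
  1 -> (0,1)
  2 -> (1,0)
  3 -> (1,1)
  4 -> (0,0)  ✗ repeats pair of k=0
  5 -> (2,1)
distinct pairs in image: 5 / 6 needed
  → (0,0) hit at k=0 and k=4

Answer: NOT A VALID PRODUCT — duplicate pair at indices 0,4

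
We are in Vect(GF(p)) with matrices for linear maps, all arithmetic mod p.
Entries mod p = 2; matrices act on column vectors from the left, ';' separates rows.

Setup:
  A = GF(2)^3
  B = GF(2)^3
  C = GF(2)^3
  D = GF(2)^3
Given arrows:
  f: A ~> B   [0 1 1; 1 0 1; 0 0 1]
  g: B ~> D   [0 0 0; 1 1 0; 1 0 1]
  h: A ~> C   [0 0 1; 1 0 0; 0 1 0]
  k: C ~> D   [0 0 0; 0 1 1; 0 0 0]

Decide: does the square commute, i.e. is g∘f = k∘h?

Answer: DOES NOT COMMUTE

Trace:
Along f;g (path 1):
  e0=(1,0,0) f~>(0,1,0) g~>(0,1,0)
  e1=(0,1,0) f~>(1,0,0) g~>(0,1,1)
  e2=(0,0,1) f~>(1,1,1) g~>(0,0,0)
  composite₁ = [0 0 0; 1 1 0; 0 1 0]
Along h;k (path 2):
  e0=(1,0,0) h~>(0,1,0) k~>(0,1,0)
  e1=(0,1,0) h~>(0,0,1) k~>(0,1,0)
  e2=(0,0,1) h~>(1,0,0) k~>(0,0,0)
  composite₂ = [0 0 0; 1 1 0; 0 0 0]
Equal? distinct morphisms ✗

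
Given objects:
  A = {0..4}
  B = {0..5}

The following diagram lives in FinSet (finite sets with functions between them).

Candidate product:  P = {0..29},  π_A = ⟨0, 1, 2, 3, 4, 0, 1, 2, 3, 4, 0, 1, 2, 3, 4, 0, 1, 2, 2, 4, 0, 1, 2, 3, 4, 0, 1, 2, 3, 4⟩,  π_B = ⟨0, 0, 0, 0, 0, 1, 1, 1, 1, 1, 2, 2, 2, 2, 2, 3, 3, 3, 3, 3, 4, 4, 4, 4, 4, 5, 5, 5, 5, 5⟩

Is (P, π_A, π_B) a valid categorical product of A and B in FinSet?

|A|·|B| = 5·6 = 30;  |P| = 30
Check the pairing map k ↦ (π_A(k), π_B(k)):
  0 : (0,0)
  1 : (1,0)
  2 : (2,0)
  3 : (3,0)
  4 : (4,0)
  5 : (0,1)
  6 : (1,1)
  7 : (2,1)
  8 : (3,1)
  9 : (4,1)
  10 : (0,2)
  11 : (1,2)
  12 : (2,2)
  13 : (3,2)
  14 : (4,2)
  15 : (0,3)
  16 : (1,3)
  17 : (2,3)
  18 : (2,3)  ✗ repeats pair of k=17
  19 : (4,3)
  20 : (0,4)
  21 : (1,4)
  22 : (2,4)
  23 : (3,4)
  24 : (4,4)
  25 : (0,5)
  26 : (1,5)
  27 : (2,5)
  28 : (3,5)
  29 : (4,5)
distinct pairs in image: 29 / 30 needed
  → (2,3) hit at k=17 and k=18

Answer: NOT A VALID PRODUCT — duplicate pair at indices 17,18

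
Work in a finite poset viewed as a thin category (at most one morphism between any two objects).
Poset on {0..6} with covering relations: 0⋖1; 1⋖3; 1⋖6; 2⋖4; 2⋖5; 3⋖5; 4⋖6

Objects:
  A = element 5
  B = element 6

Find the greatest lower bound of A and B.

Answer: NO MEET EXISTS

Work:
Lower bounds of A=5 and B=6: {0,1,2}
  maximal lower bounds 1 and 2 are incomparable: neither 1⊑2 nor 2⊑1
→ no greatest lower bound exists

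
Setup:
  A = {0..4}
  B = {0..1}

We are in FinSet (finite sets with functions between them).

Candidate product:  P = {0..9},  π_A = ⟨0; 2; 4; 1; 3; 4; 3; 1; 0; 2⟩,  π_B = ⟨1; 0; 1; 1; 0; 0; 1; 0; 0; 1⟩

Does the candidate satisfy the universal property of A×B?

|A|·|B| = 5·2 = 10;  |P| = 10
Check the pairing map k ↦ (π_A(k), π_B(k)):
  0 ↦ (0,1)
  1 ↦ (2,0)
  2 ↦ (4,1)
  3 ↦ (1,1)
  4 ↦ (3,0)
  5 ↦ (4,0)
  6 ↦ (3,1)
  7 ↦ (1,0)
  8 ↦ (0,0)
  9 ↦ (2,1)
distinct pairs in image: 10 / 10 needed
  → bijection onto A×B; projections well-typed.

Answer: VALID PRODUCT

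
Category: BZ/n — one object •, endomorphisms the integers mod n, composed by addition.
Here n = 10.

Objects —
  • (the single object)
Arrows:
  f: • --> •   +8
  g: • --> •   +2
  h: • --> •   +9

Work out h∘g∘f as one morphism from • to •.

  0 +8≡8 +2≡0 +9≡9  (mod 10)
⟦path⟧: +9

Answer: +9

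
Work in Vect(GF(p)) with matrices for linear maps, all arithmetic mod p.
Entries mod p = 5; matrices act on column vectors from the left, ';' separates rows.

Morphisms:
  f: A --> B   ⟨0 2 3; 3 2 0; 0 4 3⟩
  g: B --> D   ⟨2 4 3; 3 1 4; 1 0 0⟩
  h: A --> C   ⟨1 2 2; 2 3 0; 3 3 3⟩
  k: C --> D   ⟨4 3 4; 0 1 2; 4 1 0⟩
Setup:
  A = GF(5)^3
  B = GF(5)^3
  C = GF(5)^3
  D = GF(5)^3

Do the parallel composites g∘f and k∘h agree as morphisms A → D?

Path 1 = f;g:
  e0=(1,0,0) f-->(0,3,0) g-->(2,3,0)
  e1=(0,1,0) f-->(2,2,4) g-->(4,4,2)
  e2=(0,0,1) f-->(3,0,3) g-->(0,1,3)
  ⟦path⟧₁ = ⟨2 4 0; 3 4 1; 0 2 3⟩
Path 2 = h;k:
  e0=(1,0,0) h-->(1,2,3) k-->(2,3,1)
  e1=(0,1,0) h-->(2,3,3) k-->(4,4,1)
  e2=(0,0,1) h-->(2,0,3) k-->(0,1,3)
  ⟦path⟧₂ = ⟨2 4 0; 3 4 1; 1 1 3⟩
Equal? distinct morphisms ✗

Answer: DOES NOT COMMUTE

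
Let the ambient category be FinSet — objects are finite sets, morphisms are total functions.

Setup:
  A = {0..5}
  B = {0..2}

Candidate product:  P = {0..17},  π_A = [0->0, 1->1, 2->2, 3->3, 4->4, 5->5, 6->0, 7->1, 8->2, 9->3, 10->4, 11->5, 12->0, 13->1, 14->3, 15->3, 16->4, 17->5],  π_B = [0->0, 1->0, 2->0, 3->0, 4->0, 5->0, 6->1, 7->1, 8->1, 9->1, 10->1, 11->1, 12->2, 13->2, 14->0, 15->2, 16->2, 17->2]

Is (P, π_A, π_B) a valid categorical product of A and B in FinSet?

Answer: NOT A VALID PRODUCT — duplicate pair at indices 3,14

Work:
|A|·|B| = 6·3 = 18;  |P| = 18
Check the pairing map k ↦ (π_A(k), π_B(k)):
  0 -> (0,0)
  1 -> (1,0)
  2 -> (2,0)
  3 -> (3,0)
  4 -> (4,0)
  5 -> (5,0)
  6 -> (0,1)
  7 -> (1,1)
  8 -> (2,1)
  9 -> (3,1)
  10 -> (4,1)
  11 -> (5,1)
  12 -> (0,2)
  13 -> (1,2)
  14 -> (3,0)  ✗ repeats pair of k=3
  15 -> (3,2)
  16 -> (4,2)
  17 -> (5,2)
distinct pairs in image: 17 / 18 needed
  → (3,0) hit at k=3 and k=14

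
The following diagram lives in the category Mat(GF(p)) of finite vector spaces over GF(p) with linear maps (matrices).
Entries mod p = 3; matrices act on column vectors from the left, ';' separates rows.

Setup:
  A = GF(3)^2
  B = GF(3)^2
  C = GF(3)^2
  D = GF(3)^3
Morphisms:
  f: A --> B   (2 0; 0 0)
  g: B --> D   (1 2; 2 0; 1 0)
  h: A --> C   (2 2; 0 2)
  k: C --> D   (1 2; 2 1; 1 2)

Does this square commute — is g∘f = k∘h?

Answer: COMMUTES

Work:
Along f;g (path 1):
  e0=⟨1,0⟩ f-->⟨2,0⟩ g-->⟨2,1,2⟩
  e1=⟨0,1⟩ f-->⟨0,0⟩ g-->⟨0,0,0⟩
  ⟦path⟧₁ = (2 0; 1 0; 2 0)
Along h;k (path 2):
  e0=⟨1,0⟩ h-->⟨2,0⟩ k-->⟨2,1,2⟩
  e1=⟨0,1⟩ h-->⟨2,2⟩ k-->⟨0,0,0⟩
  ⟦path⟧₂ = (2 0; 1 0; 2 0)
Equal? same morphism ✓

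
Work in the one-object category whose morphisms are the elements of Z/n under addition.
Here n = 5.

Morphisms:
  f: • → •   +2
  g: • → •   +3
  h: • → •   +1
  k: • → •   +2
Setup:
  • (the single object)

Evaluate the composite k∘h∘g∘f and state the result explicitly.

  0 +2≡2 +3≡0 +1≡1 +2≡3  (mod 5)
⟦path⟧: +3

Answer: +3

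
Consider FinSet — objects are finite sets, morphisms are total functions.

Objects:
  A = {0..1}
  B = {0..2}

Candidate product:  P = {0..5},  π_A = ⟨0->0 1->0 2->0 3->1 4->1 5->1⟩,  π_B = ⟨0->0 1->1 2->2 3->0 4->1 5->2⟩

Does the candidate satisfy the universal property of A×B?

Answer: VALID PRODUCT

Work:
|A|·|B| = 2·3 = 6;  |P| = 6
Check the pairing map k ↦ (π_A(k), π_B(k)):
  0 -> (0,0)
  1 -> (0,1)
  2 -> (0,2)
  3 -> (1,0)
  4 -> (1,1)
  5 -> (1,2)
distinct pairs in image: 6 / 6 needed
  → bijection onto A×B; projections well-typed.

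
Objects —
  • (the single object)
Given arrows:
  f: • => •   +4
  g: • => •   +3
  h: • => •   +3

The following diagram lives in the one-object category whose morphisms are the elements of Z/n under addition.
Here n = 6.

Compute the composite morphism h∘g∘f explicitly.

Answer: +4

Work:
  0 +4≡4 +3≡1 +3≡4  (mod 6)
composite: +4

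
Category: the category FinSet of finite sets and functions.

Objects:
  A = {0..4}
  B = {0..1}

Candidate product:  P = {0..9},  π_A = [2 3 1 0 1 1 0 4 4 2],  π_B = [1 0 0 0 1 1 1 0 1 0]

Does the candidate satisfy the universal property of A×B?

|A|·|B| = 5·2 = 10;  |P| = 10
Check the pairing map k ↦ (π_A(k), π_B(k)):
  0 -> (2,1)
  1 -> (3,0)
  2 -> (1,0)
  3 -> (0,0)
  4 -> (1,1)
  5 -> (1,1)  ✗ repeats pair of k=4
  6 -> (0,1)
  7 -> (4,0)
  8 -> (4,1)
  9 -> (2,0)
distinct pairs in image: 9 / 10 needed
  → (1,1) hit at k=4 and k=5

Answer: NOT A VALID PRODUCT — duplicate pair at indices 5,4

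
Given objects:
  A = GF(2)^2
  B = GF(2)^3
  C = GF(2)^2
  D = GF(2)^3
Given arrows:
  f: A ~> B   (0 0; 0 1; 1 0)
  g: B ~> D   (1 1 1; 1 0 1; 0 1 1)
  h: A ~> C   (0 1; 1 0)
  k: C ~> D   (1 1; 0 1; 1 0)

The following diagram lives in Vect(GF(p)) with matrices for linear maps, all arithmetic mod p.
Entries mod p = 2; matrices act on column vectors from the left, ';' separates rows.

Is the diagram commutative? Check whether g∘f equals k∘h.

Path 1 = f;g:
  e0=[1,0] f~>[0,0,1] g~>[1,1,1]
  e1=[0,1] f~>[0,1,0] g~>[1,0,1]
  result₁ = (1 1; 1 0; 1 1)
Path 2 = h;k:
  e0=[1,0] h~>[0,1] k~>[1,1,0]
  e1=[0,1] h~>[1,0] k~>[1,0,1]
  result₂ = (1 1; 1 0; 0 1)
Equal? NO — does not commute

Answer: DOES NOT COMMUTE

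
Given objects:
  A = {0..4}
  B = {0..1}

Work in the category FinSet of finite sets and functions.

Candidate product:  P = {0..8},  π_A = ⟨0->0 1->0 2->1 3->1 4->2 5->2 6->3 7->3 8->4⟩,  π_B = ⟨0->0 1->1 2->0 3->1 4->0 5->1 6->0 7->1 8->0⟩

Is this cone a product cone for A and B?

|A|·|B| = 5·2 = 10;  |P| = 9
  → cardinalities differ; no bijection possible.

Answer: NOT A VALID PRODUCT — |P|=9 ≠ |A|·|B|=10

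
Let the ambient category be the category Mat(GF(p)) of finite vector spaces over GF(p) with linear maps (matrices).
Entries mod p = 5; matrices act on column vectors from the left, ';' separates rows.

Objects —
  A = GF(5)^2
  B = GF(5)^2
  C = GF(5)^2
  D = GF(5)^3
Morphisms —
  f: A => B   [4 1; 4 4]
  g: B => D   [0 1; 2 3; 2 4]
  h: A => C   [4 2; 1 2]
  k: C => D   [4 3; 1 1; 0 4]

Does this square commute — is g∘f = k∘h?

Answer: COMMUTES

Trace:
Along f;g (path 1):
  e0=⟨1,0⟩ f=>⟨4,4⟩ g=>⟨4,0,4⟩
  e1=⟨0,1⟩ f=>⟨1,4⟩ g=>⟨4,4,3⟩
  composite₁ = [4 4; 0 4; 4 3]
Along h;k (path 2):
  e0=⟨1,0⟩ h=>⟨4,1⟩ k=>⟨4,0,4⟩
  e1=⟨0,1⟩ h=>⟨2,2⟩ k=>⟨4,4,3⟩
  composite₂ = [4 4; 0 4; 4 3]
Equal? YES — commutes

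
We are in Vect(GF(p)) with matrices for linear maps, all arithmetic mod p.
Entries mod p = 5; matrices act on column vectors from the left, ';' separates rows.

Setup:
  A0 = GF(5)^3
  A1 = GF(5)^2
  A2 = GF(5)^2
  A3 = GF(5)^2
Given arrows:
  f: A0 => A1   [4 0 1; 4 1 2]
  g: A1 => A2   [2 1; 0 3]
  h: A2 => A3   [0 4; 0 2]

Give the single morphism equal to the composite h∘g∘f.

  e0=[1,0,0] f=>[4,4] g=>[2,2] h=>[3,4]
  e1=[0,1,0] f=>[0,1] g=>[1,3] h=>[2,1]
  e2=[0,0,1] f=>[1,2] g=>[4,1] h=>[4,2]
composite: [3 2 4; 4 1 2]

Answer: [3 2 4; 4 1 2]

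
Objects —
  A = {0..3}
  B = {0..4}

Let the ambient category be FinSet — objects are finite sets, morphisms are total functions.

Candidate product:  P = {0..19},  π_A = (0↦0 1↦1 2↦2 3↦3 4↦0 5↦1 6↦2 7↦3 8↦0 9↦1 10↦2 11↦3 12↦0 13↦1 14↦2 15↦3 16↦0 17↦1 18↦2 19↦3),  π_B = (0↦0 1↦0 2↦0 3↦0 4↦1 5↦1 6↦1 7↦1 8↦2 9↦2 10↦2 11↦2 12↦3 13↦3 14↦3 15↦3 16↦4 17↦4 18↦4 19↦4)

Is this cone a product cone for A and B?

Answer: VALID PRODUCT

Work:
|A|·|B| = 4·5 = 20;  |P| = 20
Check the pairing map k ↦ (π_A(k), π_B(k)):
  0 ↦ (0,0)
  1 ↦ (1,0)
  2 ↦ (2,0)
  3 ↦ (3,0)
  4 ↦ (0,1)
  5 ↦ (1,1)
  6 ↦ (2,1)
  7 ↦ (3,1)
  8 ↦ (0,2)
  9 ↦ (1,2)
  10 ↦ (2,2)
  11 ↦ (3,2)
  12 ↦ (0,3)
  13 ↦ (1,3)
  14 ↦ (2,3)
  15 ↦ (3,3)
  16 ↦ (0,4)
  17 ↦ (1,4)
  18 ↦ (2,4)
  19 ↦ (3,4)
distinct pairs in image: 20 / 20 needed
  → bijection onto A×B; projections well-typed.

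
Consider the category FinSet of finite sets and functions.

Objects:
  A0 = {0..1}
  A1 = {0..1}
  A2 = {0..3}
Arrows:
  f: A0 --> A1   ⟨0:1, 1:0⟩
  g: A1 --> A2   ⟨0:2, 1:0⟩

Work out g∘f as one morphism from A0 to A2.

  0 f-->1 g-->0
  1 f-->0 g-->2
⟦path⟧: ⟨0:0, 1:2⟩

Answer: ⟨0:0, 1:2⟩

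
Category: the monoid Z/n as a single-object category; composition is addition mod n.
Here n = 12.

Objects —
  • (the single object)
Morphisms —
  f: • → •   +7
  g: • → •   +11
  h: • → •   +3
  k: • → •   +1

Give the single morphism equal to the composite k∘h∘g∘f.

  0 +7≡7 +11≡6 +3≡9 +1≡10  (mod 12)
composite: +10

Answer: +10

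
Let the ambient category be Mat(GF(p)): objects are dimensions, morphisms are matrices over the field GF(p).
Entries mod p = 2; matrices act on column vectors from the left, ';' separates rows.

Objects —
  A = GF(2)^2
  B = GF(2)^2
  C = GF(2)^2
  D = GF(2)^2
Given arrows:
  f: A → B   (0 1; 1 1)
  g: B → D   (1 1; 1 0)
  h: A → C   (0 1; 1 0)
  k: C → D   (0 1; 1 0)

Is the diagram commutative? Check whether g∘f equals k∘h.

1) trace f;g:
  e0=[1,0] f→[0,1] g→[1,0]
  e1=[0,1] f→[1,1] g→[0,1]
  ⟦path⟧₁ = (1 0; 0 1)
2) trace h;k:
  e0=[1,0] h→[0,1] k→[1,0]
  e1=[0,1] h→[1,0] k→[0,1]
  ⟦path⟧₂ = (1 0; 0 1)
Equal? YES — commutes

Answer: COMMUTES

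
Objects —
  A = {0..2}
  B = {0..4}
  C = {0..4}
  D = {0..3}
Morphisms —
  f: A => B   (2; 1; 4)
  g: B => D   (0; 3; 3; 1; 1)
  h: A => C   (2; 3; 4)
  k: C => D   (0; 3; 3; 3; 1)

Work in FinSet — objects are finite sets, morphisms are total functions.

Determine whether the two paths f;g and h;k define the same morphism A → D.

Path 1 = f;g:
  0 f=>2 g=>3
  1 f=>1 g=>3
  2 f=>4 g=>1
  composite₁ = (3; 3; 1)
Path 2 = h;k:
  0 h=>2 k=>3
  1 h=>3 k=>3
  2 h=>4 k=>1
  composite₂ = (3; 3; 1)
Equal? same morphism ✓

Answer: COMMUTES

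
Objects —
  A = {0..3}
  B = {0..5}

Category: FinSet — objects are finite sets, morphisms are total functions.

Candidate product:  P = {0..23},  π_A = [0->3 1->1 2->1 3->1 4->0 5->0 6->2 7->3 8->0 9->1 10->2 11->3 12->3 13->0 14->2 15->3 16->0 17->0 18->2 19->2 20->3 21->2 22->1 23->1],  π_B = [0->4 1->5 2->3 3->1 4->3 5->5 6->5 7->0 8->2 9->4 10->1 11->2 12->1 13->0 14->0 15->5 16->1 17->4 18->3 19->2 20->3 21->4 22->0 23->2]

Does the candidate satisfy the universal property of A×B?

Answer: VALID PRODUCT

Work:
|A|·|B| = 4·6 = 24;  |P| = 24
Check the pairing map k ↦ (π_A(k), π_B(k)):
  0 -> (3,4)
  1 -> (1,5)
  2 -> (1,3)
  3 -> (1,1)
  4 -> (0,3)
  5 -> (0,5)
  6 -> (2,5)
  7 -> (3,0)
  8 -> (0,2)
  9 -> (1,4)
  10 -> (2,1)
  11 -> (3,2)
  12 -> (3,1)
  13 -> (0,0)
  14 -> (2,0)
  15 -> (3,5)
  16 -> (0,1)
  17 -> (0,4)
  18 -> (2,3)
  19 -> (2,2)
  20 -> (3,3)
  21 -> (2,4)
  22 -> (1,0)
  23 -> (1,2)
distinct pairs in image: 24 / 24 needed
  → bijection onto A×B; projections well-typed.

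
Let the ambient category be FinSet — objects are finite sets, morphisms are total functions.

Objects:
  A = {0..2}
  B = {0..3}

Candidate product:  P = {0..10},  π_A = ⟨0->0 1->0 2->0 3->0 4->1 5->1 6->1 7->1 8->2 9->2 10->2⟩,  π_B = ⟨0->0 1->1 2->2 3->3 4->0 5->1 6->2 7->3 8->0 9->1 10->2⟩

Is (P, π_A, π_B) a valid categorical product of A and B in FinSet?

Answer: NOT A VALID PRODUCT — |P|=11 ≠ |A|·|B|=12

Derivation:
|A|·|B| = 3·4 = 12;  |P| = 11
  → cardinalities differ; no bijection possible.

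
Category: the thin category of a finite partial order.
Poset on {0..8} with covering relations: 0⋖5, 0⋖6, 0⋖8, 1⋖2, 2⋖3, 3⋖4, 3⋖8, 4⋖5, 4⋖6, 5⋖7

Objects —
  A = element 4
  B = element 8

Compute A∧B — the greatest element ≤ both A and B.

Answer: A∧B = 3

Derivation:
Common predecessors of 4,8: {1,2,3}
  1 <= 3
  2 <= 3
  3 <= 3
glb = 3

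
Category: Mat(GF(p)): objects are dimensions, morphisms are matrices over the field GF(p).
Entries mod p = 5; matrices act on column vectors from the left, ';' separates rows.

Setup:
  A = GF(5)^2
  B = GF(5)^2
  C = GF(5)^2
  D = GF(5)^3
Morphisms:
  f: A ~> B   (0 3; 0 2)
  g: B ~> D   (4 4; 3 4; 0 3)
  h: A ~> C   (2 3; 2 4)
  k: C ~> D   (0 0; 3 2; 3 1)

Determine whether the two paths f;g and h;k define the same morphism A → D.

Path 1 = f;g:
  e0=⟨1,0⟩ f~>⟨0,0⟩ g~>⟨0,0,0⟩
  e1=⟨0,1⟩ f~>⟨3,2⟩ g~>⟨0,2,1⟩
  result₁ = (0 0; 0 2; 0 1)
Path 2 = h;k:
  e0=⟨1,0⟩ h~>⟨2,2⟩ k~>⟨0,0,3⟩
  e1=⟨0,1⟩ h~>⟨3,4⟩ k~>⟨0,2,3⟩
  result₂ = (0 0; 0 2; 3 3)
Equal? differ; not commutative

Answer: DOES NOT COMMUTE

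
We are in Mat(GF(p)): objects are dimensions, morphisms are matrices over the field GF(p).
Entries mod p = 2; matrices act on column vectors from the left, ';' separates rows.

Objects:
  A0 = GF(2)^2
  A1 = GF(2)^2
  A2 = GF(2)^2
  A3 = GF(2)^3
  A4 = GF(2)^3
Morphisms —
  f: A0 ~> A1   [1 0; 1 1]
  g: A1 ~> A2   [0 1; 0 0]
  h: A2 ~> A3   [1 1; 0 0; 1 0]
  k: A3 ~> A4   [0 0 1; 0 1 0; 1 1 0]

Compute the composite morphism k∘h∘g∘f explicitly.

  e0=⟨1,0⟩ f~>⟨1,1⟩ g~>⟨1,0⟩ h~>⟨1,0,1⟩ k~>⟨1,0,1⟩
  e1=⟨0,1⟩ f~>⟨0,1⟩ g~>⟨1,0⟩ h~>⟨1,0,1⟩ k~>⟨1,0,1⟩
composite: [1 1; 0 0; 1 1]

Answer: [1 1; 0 0; 1 1]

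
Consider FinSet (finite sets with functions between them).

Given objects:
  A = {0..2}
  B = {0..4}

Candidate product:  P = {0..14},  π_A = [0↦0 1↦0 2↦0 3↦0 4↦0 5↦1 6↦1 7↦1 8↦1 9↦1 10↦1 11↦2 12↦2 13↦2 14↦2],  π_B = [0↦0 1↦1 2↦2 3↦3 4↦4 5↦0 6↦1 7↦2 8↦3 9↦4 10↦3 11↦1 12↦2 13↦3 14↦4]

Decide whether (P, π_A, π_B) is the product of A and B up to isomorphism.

|A|·|B| = 3·5 = 15;  |P| = 15
Check the pairing map k ↦ (π_A(k), π_B(k)):
  0 ↦ (0,0)
  1 ↦ (0,1)
  2 ↦ (0,2)
  3 ↦ (0,3)
  4 ↦ (0,4)
  5 ↦ (1,0)
  6 ↦ (1,1)
  7 ↦ (1,2)
  8 ↦ (1,3)
  9 ↦ (1,4)
  10 ↦ (1,3)  ✗ repeats pair of k=8
  11 ↦ (2,1)
  12 ↦ (2,2)
  13 ↦ (2,3)
  14 ↦ (2,4)
distinct pairs in image: 14 / 15 needed
  → (1,3) hit at k=8 and k=10

Answer: NOT A VALID PRODUCT — duplicate pair at indices 8,10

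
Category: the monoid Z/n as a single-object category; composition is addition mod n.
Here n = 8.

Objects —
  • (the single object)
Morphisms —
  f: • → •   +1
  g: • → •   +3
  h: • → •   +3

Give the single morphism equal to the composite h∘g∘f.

  0 +1≡1 +3≡4 +3≡7  (mod 8)
⟦path⟧: +7

Answer: +7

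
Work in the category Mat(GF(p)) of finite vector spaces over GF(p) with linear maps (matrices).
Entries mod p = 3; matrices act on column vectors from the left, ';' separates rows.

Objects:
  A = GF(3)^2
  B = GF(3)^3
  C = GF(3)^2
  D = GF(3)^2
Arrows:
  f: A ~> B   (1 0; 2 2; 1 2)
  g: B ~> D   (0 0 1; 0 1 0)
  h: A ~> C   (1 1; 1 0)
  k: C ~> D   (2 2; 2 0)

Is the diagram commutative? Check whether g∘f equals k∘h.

Answer: COMMUTES

Trace:
Along f;g (path 1):
  e0=[1,0] f~>[1,2,1] g~>[1,2]
  e1=[0,1] f~>[0,2,2] g~>[2,2]
  composite₁ = (1 2; 2 2)
Along h;k (path 2):
  e0=[1,0] h~>[1,1] k~>[1,2]
  e1=[0,1] h~>[1,0] k~>[2,2]
  composite₂ = (1 2; 2 2)
Equal? YES — commutes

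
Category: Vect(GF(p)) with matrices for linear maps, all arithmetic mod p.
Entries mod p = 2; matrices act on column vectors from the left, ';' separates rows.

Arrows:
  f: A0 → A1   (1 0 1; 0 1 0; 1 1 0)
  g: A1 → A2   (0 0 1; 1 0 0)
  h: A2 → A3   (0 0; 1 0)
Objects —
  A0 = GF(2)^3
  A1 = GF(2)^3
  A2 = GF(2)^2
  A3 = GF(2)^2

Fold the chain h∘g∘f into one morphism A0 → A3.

  e0=[1,0,0] f→[1,0,1] g→[1,1] h→[0,1]
  e1=[0,1,0] f→[0,1,1] g→[1,0] h→[0,1]
  e2=[0,0,1] f→[1,0,0] g→[0,1] h→[0,0]
⟦path⟧: (0 0 0; 1 1 0)

Answer: (0 0 0; 1 1 0)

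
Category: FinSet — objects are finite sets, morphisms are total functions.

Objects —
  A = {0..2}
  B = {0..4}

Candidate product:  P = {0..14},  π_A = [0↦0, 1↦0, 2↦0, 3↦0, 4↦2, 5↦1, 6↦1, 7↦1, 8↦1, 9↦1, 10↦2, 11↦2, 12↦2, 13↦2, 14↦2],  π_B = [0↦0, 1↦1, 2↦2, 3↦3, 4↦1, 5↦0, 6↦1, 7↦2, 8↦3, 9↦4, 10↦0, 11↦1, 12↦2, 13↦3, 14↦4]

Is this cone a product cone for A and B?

|A|·|B| = 3·5 = 15;  |P| = 15
Check the pairing map k ↦ (π_A(k), π_B(k)):
  0 ↦ (0,0)
  1 ↦ (0,1)
  2 ↦ (0,2)
  3 ↦ (0,3)
  4 ↦ (2,1)
  5 ↦ (1,0)
  6 ↦ (1,1)
  7 ↦ (1,2)
  8 ↦ (1,3)
  9 ↦ (1,4)
  10 ↦ (2,0)
  11 ↦ (2,1)  ✗ repeats pair of k=4
  12 ↦ (2,2)
  13 ↦ (2,3)
  14 ↦ (2,4)
distinct pairs in image: 14 / 15 needed
  → (2,1) hit at k=4 and k=11

Answer: NOT A VALID PRODUCT — duplicate pair at indices 11,4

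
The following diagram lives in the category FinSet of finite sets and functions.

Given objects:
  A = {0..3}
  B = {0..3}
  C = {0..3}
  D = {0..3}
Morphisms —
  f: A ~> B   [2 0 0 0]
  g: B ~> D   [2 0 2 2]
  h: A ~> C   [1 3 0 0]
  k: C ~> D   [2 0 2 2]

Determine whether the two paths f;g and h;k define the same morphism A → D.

Answer: DOES NOT COMMUTE

Trace:
Path 1 = f;g:
  0 f~>2 g~>2
  1 f~>0 g~>2
  2 f~>0 g~>2
  3 f~>0 g~>2
  result₁ = [2 2 2 2]
Path 2 = h;k:
  0 h~>1 k~>0
  1 h~>3 k~>2
  2 h~>0 k~>2
  3 h~>0 k~>2
  result₂ = [0 2 2 2]
Equal? NO — does not commute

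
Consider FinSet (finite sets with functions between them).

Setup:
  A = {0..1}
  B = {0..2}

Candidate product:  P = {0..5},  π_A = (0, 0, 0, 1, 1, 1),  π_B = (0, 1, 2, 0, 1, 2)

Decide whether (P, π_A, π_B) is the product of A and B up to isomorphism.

Answer: VALID PRODUCT

Derivation:
|A|·|B| = 2·3 = 6;  |P| = 6
Check the pairing map k ↦ (π_A(k), π_B(k)):
  0 ↦ (0,0)
  1 ↦ (0,1)
  2 ↦ (0,2)
  3 ↦ (1,0)
  4 ↦ (1,1)
  5 ↦ (1,2)
distinct pairs in image: 6 / 6 needed
  → bijection onto A×B; projections well-typed.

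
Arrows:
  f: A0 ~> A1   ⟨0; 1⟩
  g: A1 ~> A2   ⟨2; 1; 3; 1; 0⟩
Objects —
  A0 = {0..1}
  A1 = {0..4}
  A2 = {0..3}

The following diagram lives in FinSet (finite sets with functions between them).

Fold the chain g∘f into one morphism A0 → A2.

Answer: ⟨2; 1⟩

Trace:
  0 f~>0 g~>2
  1 f~>1 g~>1
result: ⟨2; 1⟩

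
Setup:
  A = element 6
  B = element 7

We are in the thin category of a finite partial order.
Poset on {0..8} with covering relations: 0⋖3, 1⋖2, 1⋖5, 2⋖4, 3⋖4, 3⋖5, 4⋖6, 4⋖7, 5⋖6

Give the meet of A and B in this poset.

Answer: A∧B = 4

Derivation:
{x : x⊑A ∧ x⊑B} = {0,1,2,3,4}  (A=6, B=7)
  0 ⊑ 4
  1 ⊑ 4
  2 ⊑ 4
  3 ⊑ 4
  4 ⊑ 4
glb = 4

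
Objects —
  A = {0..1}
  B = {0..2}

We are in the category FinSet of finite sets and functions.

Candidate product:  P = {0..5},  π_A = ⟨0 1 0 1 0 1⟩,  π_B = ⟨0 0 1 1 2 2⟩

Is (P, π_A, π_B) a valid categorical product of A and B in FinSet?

Answer: VALID PRODUCT

Trace:
|A|·|B| = 2·3 = 6;  |P| = 6
Check the pairing map k ↦ (π_A(k), π_B(k)):
  0 ↦ (0,0)
  1 ↦ (1,0)
  2 ↦ (0,1)
  3 ↦ (1,1)
  4 ↦ (0,2)
  5 ↦ (1,2)
distinct pairs in image: 6 / 6 needed
  → bijection onto A×B; projections well-typed.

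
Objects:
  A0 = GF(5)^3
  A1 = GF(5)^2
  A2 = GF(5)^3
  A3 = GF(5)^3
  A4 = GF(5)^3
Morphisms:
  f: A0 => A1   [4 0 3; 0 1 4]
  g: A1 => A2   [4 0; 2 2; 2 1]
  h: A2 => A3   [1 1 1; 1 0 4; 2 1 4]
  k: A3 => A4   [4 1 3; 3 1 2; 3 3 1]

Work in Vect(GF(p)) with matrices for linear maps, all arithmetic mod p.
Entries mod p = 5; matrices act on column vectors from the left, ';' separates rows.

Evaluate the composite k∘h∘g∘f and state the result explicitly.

  e0=⟨1,0,0⟩ f=>⟨4,0⟩ g=>⟨1,3,3⟩ h=>⟨2,3,2⟩ k=>⟨2,3,2⟩
  e1=⟨0,1,0⟩ f=>⟨0,1⟩ g=>⟨0,2,1⟩ h=>⟨3,4,1⟩ k=>⟨4,0,2⟩
  e2=⟨0,0,1⟩ f=>⟨3,4⟩ g=>⟨2,4,0⟩ h=>⟨1,2,3⟩ k=>⟨0,1,2⟩
composite: [2 4 0; 3 0 1; 2 2 2]

Answer: [2 4 0; 3 0 1; 2 2 2]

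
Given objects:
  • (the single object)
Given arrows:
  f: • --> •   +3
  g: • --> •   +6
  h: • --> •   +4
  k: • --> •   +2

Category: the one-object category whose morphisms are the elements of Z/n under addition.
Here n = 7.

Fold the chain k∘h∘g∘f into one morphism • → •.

  0 +3≡3 +6≡2 +4≡6 +2≡1  (mod 7)
result: +1

Answer: +1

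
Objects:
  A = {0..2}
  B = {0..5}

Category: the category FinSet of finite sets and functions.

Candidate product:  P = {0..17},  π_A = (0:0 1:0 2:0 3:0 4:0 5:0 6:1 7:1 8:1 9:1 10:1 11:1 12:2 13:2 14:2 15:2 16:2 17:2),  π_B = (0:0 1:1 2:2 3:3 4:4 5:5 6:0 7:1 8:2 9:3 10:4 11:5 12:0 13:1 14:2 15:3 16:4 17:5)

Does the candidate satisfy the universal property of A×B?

|A|·|B| = 3·6 = 18;  |P| = 18
Check the pairing map k ↦ (π_A(k), π_B(k)):
  0 : (0,0)
  1 : (0,1)
  2 : (0,2)
  3 : (0,3)
  4 : (0,4)
  5 : (0,5)
  6 : (1,0)
  7 : (1,1)
  8 : (1,2)
  9 : (1,3)
  10 : (1,4)
  11 : (1,5)
  12 : (2,0)
  13 : (2,1)
  14 : (2,2)
  15 : (2,3)
  16 : (2,4)
  17 : (2,5)
distinct pairs in image: 18 / 18 needed
  → bijection onto A×B; projections well-typed.

Answer: VALID PRODUCT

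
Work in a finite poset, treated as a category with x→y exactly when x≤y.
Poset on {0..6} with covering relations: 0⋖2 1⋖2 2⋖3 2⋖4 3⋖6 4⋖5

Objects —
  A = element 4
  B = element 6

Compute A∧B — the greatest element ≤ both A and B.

Answer: A∧B = 2

Work:
Common predecessors of 4,6: {0,1,2}
  0 ≤ 2
  1 ≤ 2
  2 ≤ 2
glb = 2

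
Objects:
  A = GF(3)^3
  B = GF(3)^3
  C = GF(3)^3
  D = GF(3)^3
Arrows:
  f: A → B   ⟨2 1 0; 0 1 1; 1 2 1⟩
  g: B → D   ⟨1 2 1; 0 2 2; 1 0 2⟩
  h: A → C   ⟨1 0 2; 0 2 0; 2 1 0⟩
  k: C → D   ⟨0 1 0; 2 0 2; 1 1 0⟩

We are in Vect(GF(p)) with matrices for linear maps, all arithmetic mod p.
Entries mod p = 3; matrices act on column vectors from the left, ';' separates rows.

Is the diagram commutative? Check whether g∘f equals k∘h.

Answer: DOES NOT COMMUTE

Work:
Along f;g (path 1):
  e0=⟨1,0,0⟩ f→⟨2,0,1⟩ g→⟨0,2,1⟩
  e1=⟨0,1,0⟩ f→⟨1,1,2⟩ g→⟨2,0,2⟩
  e2=⟨0,0,1⟩ f→⟨0,1,1⟩ g→⟨0,1,2⟩
  composite₁ = ⟨0 2 0; 2 0 1; 1 2 2⟩
Along h;k (path 2):
  e0=⟨1,0,0⟩ h→⟨1,0,2⟩ k→⟨0,0,1⟩
  e1=⟨0,1,0⟩ h→⟨0,2,1⟩ k→⟨2,2,2⟩
  e2=⟨0,0,1⟩ h→⟨2,0,0⟩ k→⟨0,1,2⟩
  composite₂ = ⟨0 2 0; 0 2 1; 1 2 2⟩
Equal? distinct morphisms ✗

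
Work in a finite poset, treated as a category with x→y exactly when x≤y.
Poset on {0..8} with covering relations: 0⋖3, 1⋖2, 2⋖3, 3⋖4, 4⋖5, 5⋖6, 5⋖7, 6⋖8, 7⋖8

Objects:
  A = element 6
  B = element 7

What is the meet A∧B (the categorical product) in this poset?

Answer: A∧B = 5

Work:
{x : x⊑A ∧ x⊑B} = {0,1,2,3,4,5}  (A=6, B=7)
  0 ⊑ 5
  1 ⊑ 5
  2 ⊑ 5
  3 ⊑ 5
  4 ⊑ 5
  5 ⊑ 5
glb = 5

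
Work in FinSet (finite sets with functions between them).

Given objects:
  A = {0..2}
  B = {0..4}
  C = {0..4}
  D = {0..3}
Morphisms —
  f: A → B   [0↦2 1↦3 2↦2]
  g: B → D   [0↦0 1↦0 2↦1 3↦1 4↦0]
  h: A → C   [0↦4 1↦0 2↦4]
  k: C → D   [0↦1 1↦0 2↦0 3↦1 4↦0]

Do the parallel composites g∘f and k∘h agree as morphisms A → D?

Answer: DOES NOT COMMUTE

Work:
Along f;g (path 1):
  0 f→2 g→1
  1 f→3 g→1
  2 f→2 g→1
  composite₁ = [0↦1 1↦1 2↦1]
Along h;k (path 2):
  0 h→4 k→0
  1 h→0 k→1
  2 h→4 k→0
  composite₂ = [0↦0 1↦1 2↦0]
Equal? differ; not commutative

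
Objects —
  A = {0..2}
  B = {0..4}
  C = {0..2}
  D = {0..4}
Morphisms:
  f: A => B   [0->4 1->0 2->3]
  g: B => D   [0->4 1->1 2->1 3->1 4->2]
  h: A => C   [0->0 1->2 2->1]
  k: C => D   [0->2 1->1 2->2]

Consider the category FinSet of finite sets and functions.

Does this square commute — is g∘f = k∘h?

Path 1 = f;g:
  0 f=>4 g=>2
  1 f=>0 g=>4
  2 f=>3 g=>1
  result₁ = [0->2 1->4 2->1]
Path 2 = h;k:
  0 h=>0 k=>2
  1 h=>2 k=>2
  2 h=>1 k=>1
  result₂ = [0->2 1->2 2->1]
Equal? NO — does not commute

Answer: DOES NOT COMMUTE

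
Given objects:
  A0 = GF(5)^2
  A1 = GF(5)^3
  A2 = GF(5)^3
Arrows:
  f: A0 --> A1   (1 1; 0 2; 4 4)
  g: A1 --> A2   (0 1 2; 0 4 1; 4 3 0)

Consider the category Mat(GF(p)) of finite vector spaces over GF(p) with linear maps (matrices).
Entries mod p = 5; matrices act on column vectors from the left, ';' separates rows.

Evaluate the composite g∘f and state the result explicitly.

  e0=(1,0) f-->(1,0,4) g-->(3,4,4)
  e1=(0,1) f-->(1,2,4) g-->(0,2,0)
composite: (3 0; 4 2; 4 0)

Answer: (3 0; 4 2; 4 0)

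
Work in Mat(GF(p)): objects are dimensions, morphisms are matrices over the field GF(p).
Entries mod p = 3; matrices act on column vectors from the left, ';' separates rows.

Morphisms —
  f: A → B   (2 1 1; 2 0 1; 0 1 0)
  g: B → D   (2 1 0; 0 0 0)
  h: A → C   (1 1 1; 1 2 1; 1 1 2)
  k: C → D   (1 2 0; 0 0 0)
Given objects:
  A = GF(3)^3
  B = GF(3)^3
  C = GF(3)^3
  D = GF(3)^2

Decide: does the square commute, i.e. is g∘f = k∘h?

Answer: COMMUTES

Work:
1) trace f;g:
  e0=⟨1,0,0⟩ f→⟨2,2,0⟩ g→⟨0,0⟩
  e1=⟨0,1,0⟩ f→⟨1,0,1⟩ g→⟨2,0⟩
  e2=⟨0,0,1⟩ f→⟨1,1,0⟩ g→⟨0,0⟩
  result₁ = (0 2 0; 0 0 0)
2) trace h;k:
  e0=⟨1,0,0⟩ h→⟨1,1,1⟩ k→⟨0,0⟩
  e1=⟨0,1,0⟩ h→⟨1,2,1⟩ k→⟨2,0⟩
  e2=⟨0,0,1⟩ h→⟨1,1,2⟩ k→⟨0,0⟩
  result₂ = (0 2 0; 0 0 0)
Equal? same morphism ✓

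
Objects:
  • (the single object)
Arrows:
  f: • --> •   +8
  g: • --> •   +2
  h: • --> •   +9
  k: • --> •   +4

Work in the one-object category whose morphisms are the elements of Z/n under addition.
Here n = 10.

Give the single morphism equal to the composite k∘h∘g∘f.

Answer: +3

Trace:
  0 +8≡8 +2≡0 +9≡9 +4≡3  (mod 10)
⟦path⟧: +3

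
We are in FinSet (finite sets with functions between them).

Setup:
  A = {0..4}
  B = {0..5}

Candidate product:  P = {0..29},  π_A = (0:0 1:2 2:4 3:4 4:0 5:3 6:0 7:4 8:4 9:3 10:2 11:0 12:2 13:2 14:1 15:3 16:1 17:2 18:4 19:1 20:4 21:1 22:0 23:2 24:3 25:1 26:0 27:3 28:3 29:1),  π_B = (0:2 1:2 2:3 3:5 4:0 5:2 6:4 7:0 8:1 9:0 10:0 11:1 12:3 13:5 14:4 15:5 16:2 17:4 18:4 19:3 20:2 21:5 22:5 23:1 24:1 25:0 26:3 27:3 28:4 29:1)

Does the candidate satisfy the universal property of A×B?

|A|·|B| = 5·6 = 30;  |P| = 30
Check the pairing map k ↦ (π_A(k), π_B(k)):
  0 : (0,2)
  1 : (2,2)
  2 : (4,3)
  3 : (4,5)
  4 : (0,0)
  5 : (3,2)
  6 : (0,4)
  7 : (4,0)
  8 : (4,1)
  9 : (3,0)
  10 : (2,0)
  11 : (0,1)
  12 : (2,3)
  13 : (2,5)
  14 : (1,4)
  15 : (3,5)
  16 : (1,2)
  17 : (2,4)
  18 : (4,4)
  19 : (1,3)
  20 : (4,2)
  21 : (1,5)
  22 : (0,5)
  23 : (2,1)
  24 : (3,1)
  25 : (1,0)
  26 : (0,3)
  27 : (3,3)
  28 : (3,4)
  29 : (1,1)
distinct pairs in image: 30 / 30 needed
  → bijection onto A×B; projections well-typed.

Answer: VALID PRODUCT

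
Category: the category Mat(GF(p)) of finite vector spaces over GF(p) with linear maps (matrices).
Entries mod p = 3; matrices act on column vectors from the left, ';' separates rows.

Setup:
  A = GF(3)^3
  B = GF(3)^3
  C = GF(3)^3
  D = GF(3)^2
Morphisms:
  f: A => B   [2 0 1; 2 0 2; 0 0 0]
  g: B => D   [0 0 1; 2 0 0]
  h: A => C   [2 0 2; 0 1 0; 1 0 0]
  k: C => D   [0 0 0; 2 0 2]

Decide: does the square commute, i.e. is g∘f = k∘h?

Answer: DOES NOT COMMUTE

Trace:
Along f;g (path 1):
  e0=⟨1,0,0⟩ f=>⟨2,2,0⟩ g=>⟨0,1⟩
  e1=⟨0,1,0⟩ f=>⟨0,0,0⟩ g=>⟨0,0⟩
  e2=⟨0,0,1⟩ f=>⟨1,2,0⟩ g=>⟨0,2⟩
  composite₁ = [0 0 0; 1 0 2]
Along h;k (path 2):
  e0=⟨1,0,0⟩ h=>⟨2,0,1⟩ k=>⟨0,0⟩
  e1=⟨0,1,0⟩ h=>⟨0,1,0⟩ k=>⟨0,0⟩
  e2=⟨0,0,1⟩ h=>⟨2,0,0⟩ k=>⟨0,1⟩
  composite₂ = [0 0 0; 0 0 1]
Equal? differ; not commutative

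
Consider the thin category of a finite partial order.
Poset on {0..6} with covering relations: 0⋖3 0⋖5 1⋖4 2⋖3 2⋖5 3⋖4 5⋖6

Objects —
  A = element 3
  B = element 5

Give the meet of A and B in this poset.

Common predecessors of 3,5: {0,2}
  maximal lower bounds 0 and 2 are incomparable: neither 0≤2 nor 2≤0
→ no greatest lower bound exists

Answer: NO MEET EXISTS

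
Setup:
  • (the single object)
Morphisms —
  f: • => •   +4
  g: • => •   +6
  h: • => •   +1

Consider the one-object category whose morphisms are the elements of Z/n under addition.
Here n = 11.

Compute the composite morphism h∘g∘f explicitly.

  0 +4≡4 +6≡10 +1≡0  (mod 11)
composite: +0

Answer: +0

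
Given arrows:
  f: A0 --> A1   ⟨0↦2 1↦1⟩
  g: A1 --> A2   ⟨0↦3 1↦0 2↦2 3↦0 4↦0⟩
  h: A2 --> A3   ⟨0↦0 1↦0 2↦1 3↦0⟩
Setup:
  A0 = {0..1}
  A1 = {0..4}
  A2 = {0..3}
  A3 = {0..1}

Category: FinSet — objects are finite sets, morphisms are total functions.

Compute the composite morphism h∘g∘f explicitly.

Answer: ⟨0↦1 1↦0⟩

Trace:
  0 f-->2 g-->2 h-->1
  1 f-->1 g-->0 h-->0
composite: ⟨0↦1 1↦0⟩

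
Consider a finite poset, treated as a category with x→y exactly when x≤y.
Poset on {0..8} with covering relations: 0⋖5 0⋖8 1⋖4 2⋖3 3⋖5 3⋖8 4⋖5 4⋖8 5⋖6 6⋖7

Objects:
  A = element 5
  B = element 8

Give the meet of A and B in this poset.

{x : x<=A ∧ x<=B} = {0,1,2,3,4}  (A=5, B=8)
  maximal lower bounds 0 and 3 are incomparable: neither 0<=3 nor 3<=0
→ no greatest lower bound exists

Answer: NO MEET EXISTS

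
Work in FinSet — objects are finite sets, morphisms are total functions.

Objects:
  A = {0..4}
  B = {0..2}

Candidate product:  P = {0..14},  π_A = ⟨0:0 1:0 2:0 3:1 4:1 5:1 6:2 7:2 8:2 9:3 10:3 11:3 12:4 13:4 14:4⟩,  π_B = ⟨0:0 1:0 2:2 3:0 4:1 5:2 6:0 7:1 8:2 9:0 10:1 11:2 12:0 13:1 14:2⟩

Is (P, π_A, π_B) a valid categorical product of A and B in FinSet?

|A|·|B| = 5·3 = 15;  |P| = 15
Check the pairing map k ↦ (π_A(k), π_B(k)):
  0 : (0,0)
  1 : (0,0)  ✗ repeats pair of k=0
  2 : (0,2)
  3 : (1,0)
  4 : (1,1)
  5 : (1,2)
  6 : (2,0)
  7 : (2,1)
  8 : (2,2)
  9 : (3,0)
  10 : (3,1)
  11 : (3,2)
  12 : (4,0)
  13 : (4,1)
  14 : (4,2)
distinct pairs in image: 14 / 15 needed
  → (0,0) hit at k=0 and k=1

Answer: NOT A VALID PRODUCT — duplicate pair at indices 0,1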